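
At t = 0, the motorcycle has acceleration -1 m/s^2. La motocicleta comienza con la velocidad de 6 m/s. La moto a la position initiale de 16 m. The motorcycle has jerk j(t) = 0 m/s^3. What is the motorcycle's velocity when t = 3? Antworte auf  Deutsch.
Um dies zu lösen, müssen wir 2 Integrale unserer Gleichung für den Ruck j(t) = 0 finden. Das Integral von dem Ruck ist die Beschleunigung. Mit a(0) = -1 erhalten wir a(t) = -1. Mit ∫a(t)dt und Anwendung von v(0) = 6, finden wir v(t) = 6 - t. Aus der Gleichung für die Geschwindigkeit v(t) = 6 - t, setzen wir t = 3 ein und erhalten v = 3.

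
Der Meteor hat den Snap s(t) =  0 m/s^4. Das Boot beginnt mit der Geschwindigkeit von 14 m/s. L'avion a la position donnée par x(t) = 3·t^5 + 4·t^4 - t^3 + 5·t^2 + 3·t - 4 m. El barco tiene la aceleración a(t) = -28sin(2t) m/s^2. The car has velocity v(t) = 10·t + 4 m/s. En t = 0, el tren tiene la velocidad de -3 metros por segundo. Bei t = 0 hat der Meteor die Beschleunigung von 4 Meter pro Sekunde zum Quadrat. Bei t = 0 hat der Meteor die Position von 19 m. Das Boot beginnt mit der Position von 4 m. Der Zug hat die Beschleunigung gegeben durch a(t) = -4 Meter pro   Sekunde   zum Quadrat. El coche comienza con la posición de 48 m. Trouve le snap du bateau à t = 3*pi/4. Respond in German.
Wir müssen unsere Gleichung für die Beschleunigung a(t) = -28·sin(2·t) 2-mal ableiten. Durch Ableiten von der Beschleunigung erhalten wir den Ruck: j(t) = -56·cos(2·t). Durch Ableiten von dem Ruck erhalten wir den Snap: s(t) = 112·sin(2·t). Aus der Gleichung für den Snap s(t) = 112·sin(2·t), setzen wir t = 3*pi/4 ein und erhalten s = -112.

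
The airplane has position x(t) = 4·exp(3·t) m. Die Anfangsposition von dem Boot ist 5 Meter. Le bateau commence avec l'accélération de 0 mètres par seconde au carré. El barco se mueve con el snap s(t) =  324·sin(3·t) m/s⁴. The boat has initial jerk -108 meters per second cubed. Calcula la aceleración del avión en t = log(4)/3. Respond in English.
Starting from position x(t) = 4·exp(3·t), we take 2 derivatives. Taking d/dt of x(t), we find v(t) = 12·exp(3·t). Taking d/dt of v(t), we find a(t) = 36·exp(3·t). We have acceleration a(t) = 36·exp(3·t). Substituting t = log(4)/3: a(log(4)/3) = 144.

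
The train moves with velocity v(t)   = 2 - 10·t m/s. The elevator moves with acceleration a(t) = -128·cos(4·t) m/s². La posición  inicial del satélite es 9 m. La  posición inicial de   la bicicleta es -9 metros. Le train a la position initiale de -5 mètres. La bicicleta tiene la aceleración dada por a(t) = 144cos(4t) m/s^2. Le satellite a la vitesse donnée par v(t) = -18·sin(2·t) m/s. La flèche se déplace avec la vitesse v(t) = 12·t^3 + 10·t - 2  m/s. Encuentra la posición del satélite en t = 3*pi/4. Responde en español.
Partiendo de la velocidad v(t) = -18·sin(2·t), tomamos 1 antiderivada. La integral de la velocidad, con x(0) = 9, da la posición: x(t) = 9·cos(2·t). Usando x(t) = 9·cos(2·t) y sustituyendo t = 3*pi/4, encontramos x = 0.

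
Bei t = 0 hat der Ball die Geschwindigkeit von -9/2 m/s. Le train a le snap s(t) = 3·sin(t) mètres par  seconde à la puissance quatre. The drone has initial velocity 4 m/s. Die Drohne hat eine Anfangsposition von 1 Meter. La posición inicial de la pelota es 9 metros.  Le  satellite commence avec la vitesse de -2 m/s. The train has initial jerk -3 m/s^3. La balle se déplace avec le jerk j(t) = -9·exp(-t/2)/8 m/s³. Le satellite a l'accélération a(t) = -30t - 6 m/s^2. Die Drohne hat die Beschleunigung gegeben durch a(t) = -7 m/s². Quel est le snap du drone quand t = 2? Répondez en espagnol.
Partiendo de la aceleración a(t) = -7, tomamos 2 derivadas. Tomando d/dt de a(t), encontramos j(t) = 0. Derivando la sacudida, obtenemos el snap: s(t) = 0. De la ecuación del snap s(t) = 0, sustituimos t = 2 para obtener s = 0.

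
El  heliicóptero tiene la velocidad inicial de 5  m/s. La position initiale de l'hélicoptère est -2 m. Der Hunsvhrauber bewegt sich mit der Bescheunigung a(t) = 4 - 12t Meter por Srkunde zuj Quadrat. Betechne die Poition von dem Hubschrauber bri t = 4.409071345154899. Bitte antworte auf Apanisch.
Debemos encontrar la integral de nuestra ecuación de la aceleración a(t) = 4 - 12·t 2 veces. Integrando la aceleración y usando la condición inicial v(0) = 5, obtenemos v(t) = -6·t^2 + 4·t + 5. Tomando ∫v(t)dt y aplicando x(0) = -2, encontramos x(t) = -2·t^3 + 2·t^2 + 5·t - 2. De la ecuación de la posición x(t) = -2·t^3 + 2·t^2 + 5·t - 2, sustituimos t = 4.409071345154899 para obtener x = -112.498724404633.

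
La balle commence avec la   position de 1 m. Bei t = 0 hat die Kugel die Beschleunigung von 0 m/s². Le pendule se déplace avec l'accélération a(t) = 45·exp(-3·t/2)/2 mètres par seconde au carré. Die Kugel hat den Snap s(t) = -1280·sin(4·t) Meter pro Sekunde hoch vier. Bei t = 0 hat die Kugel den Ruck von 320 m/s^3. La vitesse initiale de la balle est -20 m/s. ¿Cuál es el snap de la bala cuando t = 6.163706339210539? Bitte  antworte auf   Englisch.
Using s(t) = -1280·sin(4·t) and substituting t = 6.163706339210539, we find s = 588.709840545484.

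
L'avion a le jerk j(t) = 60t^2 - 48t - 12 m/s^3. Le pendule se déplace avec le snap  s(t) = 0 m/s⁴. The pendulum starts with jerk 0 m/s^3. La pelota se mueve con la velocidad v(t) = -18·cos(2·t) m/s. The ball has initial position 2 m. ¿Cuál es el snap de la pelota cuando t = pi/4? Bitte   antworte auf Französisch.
En partant de la vitesse v(t) = -18·cos(2·t), nous prenons 3 dérivées. En prenant d/dt de v(t), nous trouvons a(t) = 36·sin(2·t). La dérivée de l'accélération donne le jerk: j(t) = 72·cos(2·t). En dérivant le jerk, nous obtenons le snap: s(t) = -144·sin(2·t). De l'équation du snap s(t) = -144·sin(2·t), nous substituons t = pi/4 pour obtenir s = -144.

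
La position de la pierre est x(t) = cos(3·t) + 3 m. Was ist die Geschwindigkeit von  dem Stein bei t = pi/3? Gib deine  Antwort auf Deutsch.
Um dies zu lösen, müssen wir 1 Ableitung unserer Gleichung für die Position x(t) = cos(3·t) + 3 nehmen. Die Ableitung von der Position ergibt die Geschwindigkeit: v(t) = -3·sin(3·t). Wir haben die Geschwindigkeit v(t) = -3·sin(3·t). Durch Einsetzen von t = pi/3: v(pi/3) = 0.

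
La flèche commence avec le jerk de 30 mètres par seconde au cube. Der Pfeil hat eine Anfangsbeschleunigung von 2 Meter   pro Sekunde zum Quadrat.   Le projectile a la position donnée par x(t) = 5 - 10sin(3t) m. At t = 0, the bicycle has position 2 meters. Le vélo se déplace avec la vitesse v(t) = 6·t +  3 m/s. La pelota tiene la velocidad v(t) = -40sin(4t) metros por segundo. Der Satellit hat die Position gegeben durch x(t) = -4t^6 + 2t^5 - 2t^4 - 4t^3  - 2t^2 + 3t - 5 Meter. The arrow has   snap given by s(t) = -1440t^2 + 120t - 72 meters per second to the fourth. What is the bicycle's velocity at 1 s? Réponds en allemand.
Mit v(t) = 6·t + 3 und Einsetzen von t = 1, finden wir v = 9.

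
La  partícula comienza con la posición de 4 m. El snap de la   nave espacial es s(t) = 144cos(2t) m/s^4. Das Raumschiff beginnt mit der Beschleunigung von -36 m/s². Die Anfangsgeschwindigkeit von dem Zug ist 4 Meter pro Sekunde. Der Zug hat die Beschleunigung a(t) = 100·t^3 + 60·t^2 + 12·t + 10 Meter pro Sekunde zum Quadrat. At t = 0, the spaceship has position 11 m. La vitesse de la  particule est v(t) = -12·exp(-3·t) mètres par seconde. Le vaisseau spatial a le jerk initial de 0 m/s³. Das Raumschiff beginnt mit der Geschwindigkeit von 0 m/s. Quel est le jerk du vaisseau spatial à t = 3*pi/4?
Nous devons intégrer notre équation du snap s(t) = 144·cos(2·t) 1 fois. En intégrant le snap et en utilisant la condition initiale j(0) = 0, nous obtenons j(t) = 72·sin(2·t). En utilisant j(t) = 72·sin(2·t) et en substituant t = 3*pi/4, nous trouvons j = -72.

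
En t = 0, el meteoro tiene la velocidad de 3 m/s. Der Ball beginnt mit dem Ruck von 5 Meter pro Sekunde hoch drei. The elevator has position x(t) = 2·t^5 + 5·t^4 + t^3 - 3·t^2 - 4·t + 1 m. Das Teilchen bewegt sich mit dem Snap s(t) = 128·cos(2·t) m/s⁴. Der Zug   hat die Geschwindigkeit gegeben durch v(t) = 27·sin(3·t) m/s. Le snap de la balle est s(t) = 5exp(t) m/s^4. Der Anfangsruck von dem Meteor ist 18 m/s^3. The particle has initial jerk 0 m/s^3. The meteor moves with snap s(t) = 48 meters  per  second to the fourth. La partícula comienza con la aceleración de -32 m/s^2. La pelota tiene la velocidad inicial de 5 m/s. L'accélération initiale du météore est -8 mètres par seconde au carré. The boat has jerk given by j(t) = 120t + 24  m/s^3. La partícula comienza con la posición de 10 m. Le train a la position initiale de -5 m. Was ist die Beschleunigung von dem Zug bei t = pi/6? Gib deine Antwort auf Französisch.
En partant de la vitesse v(t) = 27·sin(3·t), nous prenons 1 dérivée. En dérivant la vitesse, nous obtenons l'accélération: a(t) = 81·cos(3·t). Nous avons l'accélération a(t) = 81·cos(3·t). En substituant t = pi/6: a(pi/6) = 0.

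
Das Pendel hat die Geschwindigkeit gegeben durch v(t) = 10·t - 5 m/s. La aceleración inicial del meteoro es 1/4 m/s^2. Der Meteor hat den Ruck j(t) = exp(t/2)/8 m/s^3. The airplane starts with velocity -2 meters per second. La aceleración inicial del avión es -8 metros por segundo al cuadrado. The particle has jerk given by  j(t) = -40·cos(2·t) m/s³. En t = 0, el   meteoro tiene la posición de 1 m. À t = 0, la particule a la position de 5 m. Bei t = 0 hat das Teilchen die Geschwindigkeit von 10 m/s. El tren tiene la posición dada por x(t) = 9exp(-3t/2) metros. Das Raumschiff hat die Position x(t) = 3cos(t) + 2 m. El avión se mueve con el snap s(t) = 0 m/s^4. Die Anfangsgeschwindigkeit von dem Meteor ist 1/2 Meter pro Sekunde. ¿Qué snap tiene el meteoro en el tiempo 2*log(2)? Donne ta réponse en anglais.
Starting from jerk j(t) = exp(t/2)/8, we take 1 derivative. Differentiating jerk, we get snap: s(t) = exp(t/2)/16. We have snap s(t) = exp(t/2)/16. Substituting t = 2*log(2): s(2*log(2)) = 1/8.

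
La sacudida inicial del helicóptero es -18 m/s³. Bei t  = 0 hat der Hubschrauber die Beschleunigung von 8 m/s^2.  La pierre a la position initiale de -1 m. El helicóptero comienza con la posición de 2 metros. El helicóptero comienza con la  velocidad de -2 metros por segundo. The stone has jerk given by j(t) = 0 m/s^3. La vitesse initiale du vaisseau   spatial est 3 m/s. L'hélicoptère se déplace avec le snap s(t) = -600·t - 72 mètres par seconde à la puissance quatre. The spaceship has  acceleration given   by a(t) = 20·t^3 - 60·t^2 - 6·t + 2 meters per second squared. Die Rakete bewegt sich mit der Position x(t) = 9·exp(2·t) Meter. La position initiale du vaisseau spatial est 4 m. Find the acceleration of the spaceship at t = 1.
From the given acceleration equation a(t) = 20·t^3 - 60·t^2 - 6·t + 2, we substitute t = 1 to get a = -44.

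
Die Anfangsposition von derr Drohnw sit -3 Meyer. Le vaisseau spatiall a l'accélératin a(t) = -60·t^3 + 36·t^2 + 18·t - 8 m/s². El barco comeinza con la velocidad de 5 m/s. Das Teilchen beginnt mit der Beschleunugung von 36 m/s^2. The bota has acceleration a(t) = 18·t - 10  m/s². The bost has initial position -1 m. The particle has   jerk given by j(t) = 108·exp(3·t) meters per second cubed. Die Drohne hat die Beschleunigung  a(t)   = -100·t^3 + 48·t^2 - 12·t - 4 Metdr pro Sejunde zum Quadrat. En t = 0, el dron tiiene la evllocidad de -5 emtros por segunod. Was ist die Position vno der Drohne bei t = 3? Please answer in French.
Pour résoudre ceci, nous devons prendre 2 primitives de notre équation de l'accélération a(t) = -100·t^3 + 48·t^2 - 12·t - 4. L'intégrale de l'accélération, avec v(0) = -5, donne la vitesse: v(t) = -25·t^4 + 16·t^3 - 6·t^2 - 4·t - 5. En prenant ∫v(t)dt et en appliquant x(0) = -3, nous trouvons x(t) = -5·t^5 + 4·t^4 - 2·t^3 - 2·t^2 - 5·t - 3. De l'équation de la position x(t) = -5·t^5 + 4·t^4 - 2·t^3 - 2·t^2 - 5·t - 3, nous substituons t = 3 pour obtenir x = -981.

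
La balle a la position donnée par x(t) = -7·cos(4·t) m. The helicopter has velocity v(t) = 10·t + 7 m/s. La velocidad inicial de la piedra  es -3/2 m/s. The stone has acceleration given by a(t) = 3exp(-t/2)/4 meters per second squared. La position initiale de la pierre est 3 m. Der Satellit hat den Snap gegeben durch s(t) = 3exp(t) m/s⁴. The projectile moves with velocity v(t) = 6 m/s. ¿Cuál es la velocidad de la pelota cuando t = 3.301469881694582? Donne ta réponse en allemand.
Ausgehend von der Position x(t) = -7·cos(4·t), nehmen wir 1 Ableitung. Mit d/dt von x(t) finden wir v(t) = 28·sin(4·t). Aus der Gleichung für die Geschwindigkeit v(t) = 28·sin(4·t), setzen wir t = 3.301469881694582 ein und erhalten v = 16.7104411628269.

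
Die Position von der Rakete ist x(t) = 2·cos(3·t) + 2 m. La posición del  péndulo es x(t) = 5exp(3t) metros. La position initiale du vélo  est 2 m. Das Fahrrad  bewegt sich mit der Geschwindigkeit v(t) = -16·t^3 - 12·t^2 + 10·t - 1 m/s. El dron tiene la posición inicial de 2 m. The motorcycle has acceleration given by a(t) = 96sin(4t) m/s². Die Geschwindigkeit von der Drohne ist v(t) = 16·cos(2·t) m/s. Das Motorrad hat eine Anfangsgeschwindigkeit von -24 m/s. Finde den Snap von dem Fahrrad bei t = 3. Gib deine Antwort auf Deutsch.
Wir müssen unsere Gleichung für die Geschwindigkeit v(t) = -16·t^3 - 12·t^2 + 10·t - 1 3-mal ableiten. Mit d/dt von v(t) finden wir a(t) = -48·t^2 - 24·t + 10. Die Ableitung von der Beschleunigung ergibt den Ruck: j(t) = -96·t - 24. Mit d/dt von j(t) finden wir s(t) = -96. Mit s(t) = -96 und Einsetzen von t = 3, finden wir s = -96.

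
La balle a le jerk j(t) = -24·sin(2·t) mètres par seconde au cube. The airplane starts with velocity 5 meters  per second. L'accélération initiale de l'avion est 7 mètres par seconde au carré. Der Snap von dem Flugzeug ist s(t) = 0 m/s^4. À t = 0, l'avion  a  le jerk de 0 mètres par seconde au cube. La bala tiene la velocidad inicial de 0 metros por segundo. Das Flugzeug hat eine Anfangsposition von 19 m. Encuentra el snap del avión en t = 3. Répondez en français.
En utilisant s(t) = 0 et en substituant t = 3, nous trouvons s = 0.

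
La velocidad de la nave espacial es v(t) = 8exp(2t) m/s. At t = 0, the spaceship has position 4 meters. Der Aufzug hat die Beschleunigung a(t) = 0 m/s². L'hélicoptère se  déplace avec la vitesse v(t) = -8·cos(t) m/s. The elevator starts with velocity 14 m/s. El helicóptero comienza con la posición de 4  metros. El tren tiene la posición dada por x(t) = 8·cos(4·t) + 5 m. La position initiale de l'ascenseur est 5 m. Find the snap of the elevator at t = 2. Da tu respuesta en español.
Para resolver esto, necesitamos tomar 2 derivadas de nuestra ecuación de la aceleración a(t) = 0. Tomando d/dt de a(t), encontramos j(t) = 0. Tomando d/dt de j(t), encontramos s(t) = 0. Usando s(t) = 0 y sustituyendo t = 2, encontramos s = 0.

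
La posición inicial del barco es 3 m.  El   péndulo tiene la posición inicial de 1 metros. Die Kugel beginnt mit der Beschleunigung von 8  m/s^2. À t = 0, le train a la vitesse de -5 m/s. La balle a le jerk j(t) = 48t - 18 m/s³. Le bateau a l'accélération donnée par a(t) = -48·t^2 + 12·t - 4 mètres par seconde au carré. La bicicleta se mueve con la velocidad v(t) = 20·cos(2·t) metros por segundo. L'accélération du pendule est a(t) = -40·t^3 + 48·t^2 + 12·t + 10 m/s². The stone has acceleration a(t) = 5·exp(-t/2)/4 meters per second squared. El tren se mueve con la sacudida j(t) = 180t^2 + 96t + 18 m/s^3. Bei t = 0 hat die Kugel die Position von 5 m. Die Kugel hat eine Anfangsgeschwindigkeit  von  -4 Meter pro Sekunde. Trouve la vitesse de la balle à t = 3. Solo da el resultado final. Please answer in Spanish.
En t = 3, v = 155.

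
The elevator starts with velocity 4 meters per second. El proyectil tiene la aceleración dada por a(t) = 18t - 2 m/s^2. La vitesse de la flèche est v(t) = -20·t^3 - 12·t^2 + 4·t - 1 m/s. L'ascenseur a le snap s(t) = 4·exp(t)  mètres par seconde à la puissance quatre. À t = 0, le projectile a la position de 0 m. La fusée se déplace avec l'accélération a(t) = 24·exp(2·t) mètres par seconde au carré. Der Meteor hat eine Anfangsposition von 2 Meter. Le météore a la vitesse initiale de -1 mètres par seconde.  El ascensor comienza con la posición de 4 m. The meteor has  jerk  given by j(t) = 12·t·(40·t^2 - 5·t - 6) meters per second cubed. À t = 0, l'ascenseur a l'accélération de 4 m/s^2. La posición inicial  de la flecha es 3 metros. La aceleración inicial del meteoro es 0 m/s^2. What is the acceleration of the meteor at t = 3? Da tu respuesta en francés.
Nous devons intégrer notre équation du jerk j(t) = 12·t·(40·t^2 - 5·t - 6) 1 fois. La primitive du jerk est l'accélération. En utilisant a(0) = 0, nous obtenons a(t) = t^2·(120·t^2 - 20·t - 36). De l'équation de l'accélération a(t) = t^2·(120·t^2 - 20·t - 36), nous substituons t = 3 pour obtenir a = 8856.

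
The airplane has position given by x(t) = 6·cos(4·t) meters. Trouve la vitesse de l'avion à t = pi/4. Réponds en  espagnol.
Para resolver esto, necesitamos tomar 1 derivada de nuestra ecuación de la posición x(t) = 6·cos(4·t). Tomando d/dt de x(t), encontramos v(t) = -24·sin(4·t). Tenemos la velocidad v(t) = -24·sin(4·t). Sustituyendo t = pi/4: v(pi/4) = 0.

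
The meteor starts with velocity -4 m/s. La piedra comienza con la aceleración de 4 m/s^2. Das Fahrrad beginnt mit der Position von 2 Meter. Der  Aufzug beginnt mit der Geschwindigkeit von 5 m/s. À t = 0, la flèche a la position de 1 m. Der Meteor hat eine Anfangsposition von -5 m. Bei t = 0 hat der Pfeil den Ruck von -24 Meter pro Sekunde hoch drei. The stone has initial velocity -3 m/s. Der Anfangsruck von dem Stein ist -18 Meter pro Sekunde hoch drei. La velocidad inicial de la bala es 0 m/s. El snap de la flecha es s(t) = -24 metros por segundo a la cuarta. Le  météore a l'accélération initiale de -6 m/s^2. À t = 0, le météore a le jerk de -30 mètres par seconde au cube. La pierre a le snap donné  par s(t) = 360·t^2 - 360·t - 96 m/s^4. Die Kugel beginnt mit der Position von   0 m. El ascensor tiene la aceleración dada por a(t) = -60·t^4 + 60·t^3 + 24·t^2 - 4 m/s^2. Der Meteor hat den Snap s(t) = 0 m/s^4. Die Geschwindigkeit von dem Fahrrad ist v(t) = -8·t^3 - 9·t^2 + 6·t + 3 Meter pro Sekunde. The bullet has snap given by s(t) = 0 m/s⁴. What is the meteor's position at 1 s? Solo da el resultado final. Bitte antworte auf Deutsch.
x(1) = -17.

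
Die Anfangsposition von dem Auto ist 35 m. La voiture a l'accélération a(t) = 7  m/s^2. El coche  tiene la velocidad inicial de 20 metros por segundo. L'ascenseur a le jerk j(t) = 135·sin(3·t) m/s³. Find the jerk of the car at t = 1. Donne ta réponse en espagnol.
Para resolver esto, necesitamos tomar 1 derivada de nuestra ecuación de la aceleración a(t) = 7. La derivada de la aceleración da la sacudida: j(t) = 0. Tenemos la sacudida j(t) = 0. Sustituyendo t = 1: j(1) = 0.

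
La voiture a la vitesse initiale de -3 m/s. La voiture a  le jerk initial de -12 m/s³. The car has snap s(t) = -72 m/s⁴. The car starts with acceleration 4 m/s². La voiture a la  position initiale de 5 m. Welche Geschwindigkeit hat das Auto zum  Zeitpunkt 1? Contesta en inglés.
We need to integrate our snap equation s(t) = -72 3 times. Taking ∫s(t)dt and applying j(0) = -12, we find j(t) = -72·t - 12. Taking ∫j(t)dt and applying a(0) = 4, we find a(t) = -36·t^2 - 12·t + 4. Integrating acceleration and using the initial condition v(0) = -3, we get v(t) = -12·t^3 - 6·t^2 + 4·t - 3. From the given velocity equation v(t) = -12·t^3 - 6·t^2 + 4·t - 3, we substitute t = 1 to get v = -17.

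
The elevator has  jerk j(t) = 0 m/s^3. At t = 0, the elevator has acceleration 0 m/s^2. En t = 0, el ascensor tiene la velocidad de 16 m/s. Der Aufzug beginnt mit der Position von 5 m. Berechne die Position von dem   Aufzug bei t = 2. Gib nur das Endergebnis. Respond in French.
x(2) = 37.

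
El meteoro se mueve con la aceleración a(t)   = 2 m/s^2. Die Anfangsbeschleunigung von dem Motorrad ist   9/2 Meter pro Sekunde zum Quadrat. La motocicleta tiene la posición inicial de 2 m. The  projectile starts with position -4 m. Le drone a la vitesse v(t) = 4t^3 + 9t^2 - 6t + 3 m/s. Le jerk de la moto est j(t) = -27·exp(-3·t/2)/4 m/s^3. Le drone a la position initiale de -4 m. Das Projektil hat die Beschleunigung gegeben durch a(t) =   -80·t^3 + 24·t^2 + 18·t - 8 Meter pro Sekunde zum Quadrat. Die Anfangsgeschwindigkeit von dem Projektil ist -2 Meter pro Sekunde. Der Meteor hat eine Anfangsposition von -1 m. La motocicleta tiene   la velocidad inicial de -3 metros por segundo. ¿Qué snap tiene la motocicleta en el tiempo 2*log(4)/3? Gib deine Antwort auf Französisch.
Nous devons dériver notre équation du jerk j(t) = -27·exp(-3·t/2)/4 1 fois. En dérivant le jerk, nous obtenons le snap: s(t) = 81·exp(-3·t/2)/8. De l'équation du snap s(t) = 81·exp(-3·t/2)/8, nous substituons t = 2*log(4)/3 pour obtenir s = 81/32.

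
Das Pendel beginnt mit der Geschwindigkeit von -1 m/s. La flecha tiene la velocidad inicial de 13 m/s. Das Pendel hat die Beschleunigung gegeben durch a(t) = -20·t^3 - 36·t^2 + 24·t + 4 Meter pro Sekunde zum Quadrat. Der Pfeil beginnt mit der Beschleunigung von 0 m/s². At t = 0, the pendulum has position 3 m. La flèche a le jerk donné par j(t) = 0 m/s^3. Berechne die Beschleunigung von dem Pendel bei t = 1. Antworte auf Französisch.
En utilisant a(t) = -20·t^3 - 36·t^2 + 24·t + 4 et en substituant t = 1, nous trouvons a = -28.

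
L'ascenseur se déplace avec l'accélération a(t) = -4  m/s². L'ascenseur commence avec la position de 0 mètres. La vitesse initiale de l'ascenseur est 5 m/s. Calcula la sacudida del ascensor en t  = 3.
Debemos derivar nuestra ecuación de la aceleración a(t) = -4 1 vez. Tomando d/dt de a(t), encontramos j(t) = 0. Usando j(t) = 0 y sustituyendo t = 3, encontramos j = 0.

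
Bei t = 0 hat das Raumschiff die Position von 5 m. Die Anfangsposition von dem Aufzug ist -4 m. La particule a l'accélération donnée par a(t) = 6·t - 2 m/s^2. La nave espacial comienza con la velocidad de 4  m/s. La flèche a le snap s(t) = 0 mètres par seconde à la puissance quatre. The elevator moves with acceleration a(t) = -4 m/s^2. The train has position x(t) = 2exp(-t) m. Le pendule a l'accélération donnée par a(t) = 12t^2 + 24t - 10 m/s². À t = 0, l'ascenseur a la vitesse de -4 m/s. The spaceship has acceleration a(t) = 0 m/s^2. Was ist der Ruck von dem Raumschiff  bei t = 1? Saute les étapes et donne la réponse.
Die Antwort ist 0.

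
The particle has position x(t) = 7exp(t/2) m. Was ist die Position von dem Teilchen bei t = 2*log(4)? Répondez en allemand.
Aus der Gleichung für die Position x(t) = 7·exp(t/2), setzen wir t = 2*log(4) ein und erhalten x = 28.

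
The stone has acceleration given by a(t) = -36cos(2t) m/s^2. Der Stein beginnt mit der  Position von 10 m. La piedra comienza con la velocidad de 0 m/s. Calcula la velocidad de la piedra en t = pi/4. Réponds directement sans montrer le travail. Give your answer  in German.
Die Geschwindigkeit bei t = pi/4 ist v = -18.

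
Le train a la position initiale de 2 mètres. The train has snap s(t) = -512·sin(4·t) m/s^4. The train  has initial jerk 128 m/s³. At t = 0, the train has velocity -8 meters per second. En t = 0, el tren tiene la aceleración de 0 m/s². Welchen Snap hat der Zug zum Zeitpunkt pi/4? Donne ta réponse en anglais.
We have snap s(t) = -512·sin(4·t). Substituting t = pi/4: s(pi/4) = 0.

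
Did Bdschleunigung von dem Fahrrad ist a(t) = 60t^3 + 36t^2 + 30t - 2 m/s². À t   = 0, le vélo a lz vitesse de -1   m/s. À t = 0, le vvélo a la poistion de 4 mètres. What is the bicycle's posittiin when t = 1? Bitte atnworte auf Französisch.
Pour résoudre ceci, nous devons prendre 2 primitives de notre équation de l'accélération a(t) = 60·t^3 + 36·t^2 + 30·t - 2. L'intégrale de l'accélération est la vitesse. En utilisant v(0) = -1, nous obtenons v(t) = 15·t^4 + 12·t^3 + 15·t^2 - 2·t - 1. L'intégrale de la vitesse, avec x(0) = 4, donne la position: x(t) = 3·t^5 + 3·t^4 + 5·t^3 - t^2 - t + 4. De l'équation de la position x(t) = 3·t^5 + 3·t^4 + 5·t^3 - t^2 - t + 4, nous substituons t = 1 pour obtenir x = 13.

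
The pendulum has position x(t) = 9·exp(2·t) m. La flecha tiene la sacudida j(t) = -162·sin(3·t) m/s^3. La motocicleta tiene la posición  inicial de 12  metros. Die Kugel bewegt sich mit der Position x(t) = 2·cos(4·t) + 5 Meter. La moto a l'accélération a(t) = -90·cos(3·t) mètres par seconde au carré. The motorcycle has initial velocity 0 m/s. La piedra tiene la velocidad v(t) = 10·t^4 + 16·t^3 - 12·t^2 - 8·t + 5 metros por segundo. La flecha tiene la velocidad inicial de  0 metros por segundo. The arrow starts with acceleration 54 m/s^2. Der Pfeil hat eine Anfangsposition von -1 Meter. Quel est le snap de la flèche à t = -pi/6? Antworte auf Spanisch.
Para resolver esto, necesitamos tomar 1 derivada de nuestra ecuación de la sacudida j(t) = -162·sin(3·t). La derivada de la sacudida da el snap: s(t) = -486·cos(3·t). Usando s(t) = -486·cos(3·t) y sustituyendo t = -pi/6, encontramos s = 0.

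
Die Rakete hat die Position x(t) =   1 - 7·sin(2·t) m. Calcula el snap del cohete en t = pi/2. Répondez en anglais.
To solve this, we need to take 4 derivatives of our position equation x(t) = 1 - 7·sin(2·t). Taking d/dt of x(t), we find v(t) = -14·cos(2·t). Differentiating velocity, we get acceleration: a(t) = 28·sin(2·t). Taking d/dt of a(t), we find j(t) = 56·cos(2·t). Taking d/dt of j(t), we find s(t) = -112·sin(2·t). We have snap s(t) = -112·sin(2·t). Substituting t = pi/2: s(pi/2) = 0.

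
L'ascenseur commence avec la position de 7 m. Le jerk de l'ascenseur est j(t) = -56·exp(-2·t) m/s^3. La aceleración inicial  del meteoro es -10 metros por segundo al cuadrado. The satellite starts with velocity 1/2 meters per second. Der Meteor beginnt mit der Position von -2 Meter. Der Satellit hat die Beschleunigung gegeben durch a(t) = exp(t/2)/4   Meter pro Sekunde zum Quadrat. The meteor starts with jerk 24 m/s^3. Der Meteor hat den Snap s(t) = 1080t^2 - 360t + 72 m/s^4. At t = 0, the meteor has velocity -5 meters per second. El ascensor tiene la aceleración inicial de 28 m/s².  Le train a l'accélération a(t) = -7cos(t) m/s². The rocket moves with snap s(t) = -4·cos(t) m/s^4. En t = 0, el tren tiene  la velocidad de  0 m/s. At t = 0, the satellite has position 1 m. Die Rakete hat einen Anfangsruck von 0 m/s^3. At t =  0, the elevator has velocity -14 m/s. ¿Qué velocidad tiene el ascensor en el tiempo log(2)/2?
Para resolver esto, necesitamos tomar 2 integrales de nuestra ecuación de la sacudida j(t) = -56·exp(-2·t). Integrando la sacudida y usando la condición inicial a(0) = 28, obtenemos a(t) = 28·exp(-2·t). Integrando la aceleración y usando la condición inicial v(0) = -14, obtenemos v(t) = -14·exp(-2·t). Tenemos la velocidad v(t) = -14·exp(-2·t). Sustituyendo t = log(2)/2: v(log(2)/2) = -7.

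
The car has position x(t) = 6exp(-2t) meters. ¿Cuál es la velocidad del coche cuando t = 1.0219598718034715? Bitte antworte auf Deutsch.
Ausgehend von der Position x(t) = 6·exp(-2·t), nehmen wir 1 Ableitung. Die Ableitung von der Position ergibt die Geschwindigkeit: v(t) = -12·exp(-2·t). Wir haben die Geschwindigkeit v(t) = -12·exp(-2·t). Durch Einsetzen von t = 1.0219598718034715: v(1.0219598718034715) = -1.55424035126732.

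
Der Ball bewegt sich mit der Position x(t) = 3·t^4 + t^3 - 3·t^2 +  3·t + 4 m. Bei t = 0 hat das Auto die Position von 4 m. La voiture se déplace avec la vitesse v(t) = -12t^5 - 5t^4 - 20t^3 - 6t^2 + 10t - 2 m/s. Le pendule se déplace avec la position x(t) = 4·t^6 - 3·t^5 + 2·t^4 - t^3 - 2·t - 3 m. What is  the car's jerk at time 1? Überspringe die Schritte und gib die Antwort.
j(1) = -432.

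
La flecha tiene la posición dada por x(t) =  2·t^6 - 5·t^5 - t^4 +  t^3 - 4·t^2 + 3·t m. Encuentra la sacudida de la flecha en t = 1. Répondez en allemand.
Wir müssen unsere Gleichung für die Position x(t) = 2·t^6 - 5·t^5 - t^4 + t^3 - 4·t^2 + 3·t 3-mal ableiten. Mit d/dt von x(t) finden wir v(t) = 12·t^5 - 25·t^4 - 4·t^3 + 3·t^2 - 8·t + 3. Durch Ableiten von der Geschwindigkeit erhalten wir die Beschleunigung: a(t) = 60·t^4 - 100·t^3 - 12·t^2 + 6·t - 8. Durch Ableiten von der Beschleunigung erhalten wir den Ruck: j(t) = 240·t^3 - 300·t^2 - 24·t + 6. Aus der Gleichung für den Ruck j(t) = 240·t^3 - 300·t^2 - 24·t + 6, setzen wir t = 1 ein und erhalten j = -78.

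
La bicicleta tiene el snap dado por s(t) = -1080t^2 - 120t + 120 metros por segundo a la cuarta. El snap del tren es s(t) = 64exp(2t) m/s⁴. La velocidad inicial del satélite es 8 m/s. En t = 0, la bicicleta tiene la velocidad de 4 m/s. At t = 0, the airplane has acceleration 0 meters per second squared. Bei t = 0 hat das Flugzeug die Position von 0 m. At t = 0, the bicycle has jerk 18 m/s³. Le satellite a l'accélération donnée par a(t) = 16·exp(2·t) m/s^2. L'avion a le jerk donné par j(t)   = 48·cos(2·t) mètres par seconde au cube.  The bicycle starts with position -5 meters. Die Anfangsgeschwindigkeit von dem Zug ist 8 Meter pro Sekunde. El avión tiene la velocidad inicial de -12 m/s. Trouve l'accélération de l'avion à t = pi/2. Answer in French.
Nous devons trouver l'intégrale de notre équation du jerk j(t) = 48·cos(2·t) 1 fois. L'intégrale du jerk, avec a(0) = 0, donne l'accélération: a(t) = 24·sin(2·t). De l'équation de l'accélération a(t) = 24·sin(2·t), nous substituons t = pi/2 pour obtenir a = 0.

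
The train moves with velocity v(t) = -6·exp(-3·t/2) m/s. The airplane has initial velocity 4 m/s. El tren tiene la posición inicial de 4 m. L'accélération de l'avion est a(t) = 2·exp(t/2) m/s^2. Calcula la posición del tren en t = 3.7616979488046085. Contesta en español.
Necesitamos integrar nuestra ecuación de la velocidad v(t) = -6·exp(-3·t/2) 1 vez. La antiderivada de la velocidad es la posición. Usando x(0) = 4, obtenemos x(t) = 4·exp(-3·t/2). De la ecuación de la posición x(t) = 4·exp(-3·t/2), sustituimos t = 3.7616979488046085 para obtener x = 0.0141753241474186.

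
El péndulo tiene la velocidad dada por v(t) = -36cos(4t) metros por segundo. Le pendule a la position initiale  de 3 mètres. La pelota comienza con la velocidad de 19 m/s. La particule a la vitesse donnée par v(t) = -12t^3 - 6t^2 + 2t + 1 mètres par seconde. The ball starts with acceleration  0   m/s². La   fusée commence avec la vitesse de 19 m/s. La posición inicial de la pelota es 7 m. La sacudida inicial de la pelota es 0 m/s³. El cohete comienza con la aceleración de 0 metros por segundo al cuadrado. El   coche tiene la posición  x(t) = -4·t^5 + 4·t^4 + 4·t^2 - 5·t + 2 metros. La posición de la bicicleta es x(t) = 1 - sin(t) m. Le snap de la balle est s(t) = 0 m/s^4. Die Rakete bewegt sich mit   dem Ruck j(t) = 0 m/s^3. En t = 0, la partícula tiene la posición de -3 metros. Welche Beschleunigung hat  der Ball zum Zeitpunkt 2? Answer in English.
We must find the antiderivative of our snap equation s(t) = 0 2 times. Finding the integral of s(t) and using j(0) = 0: j(t) = 0. Finding the integral of j(t) and using a(0) = 0: a(t) = 0. We have acceleration a(t) = 0. Substituting t = 2: a(2) = 0.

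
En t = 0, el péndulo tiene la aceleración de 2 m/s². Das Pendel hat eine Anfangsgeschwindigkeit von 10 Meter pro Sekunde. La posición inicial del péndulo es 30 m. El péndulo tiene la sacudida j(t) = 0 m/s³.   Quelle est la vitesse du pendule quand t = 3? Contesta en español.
Para resolver esto, necesitamos tomar 2 antiderivadas de nuestra ecuación de la sacudida j(t) = 0. La antiderivada de la sacudida, con a(0) = 2, da la aceleración: a(t) = 2. Tomando ∫a(t)dt y aplicando v(0) = 10, encontramos v(t) = 2·t + 10. Tenemos la velocidad v(t) = 2·t + 10. Sustituyendo t = 3: v(3) = 16.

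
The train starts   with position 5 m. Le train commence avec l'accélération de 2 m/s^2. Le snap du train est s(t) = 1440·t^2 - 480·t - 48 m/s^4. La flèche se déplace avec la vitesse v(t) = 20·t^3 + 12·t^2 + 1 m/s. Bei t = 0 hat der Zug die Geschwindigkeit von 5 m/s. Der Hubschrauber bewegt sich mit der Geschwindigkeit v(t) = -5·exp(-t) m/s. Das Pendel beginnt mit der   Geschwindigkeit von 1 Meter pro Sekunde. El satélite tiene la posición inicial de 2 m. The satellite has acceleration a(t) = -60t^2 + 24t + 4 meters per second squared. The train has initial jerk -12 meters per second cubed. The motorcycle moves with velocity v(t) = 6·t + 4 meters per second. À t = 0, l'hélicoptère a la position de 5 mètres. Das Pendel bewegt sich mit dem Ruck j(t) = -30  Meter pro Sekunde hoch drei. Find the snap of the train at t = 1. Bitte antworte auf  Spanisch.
De la ecuación del snap s(t) = 1440·t^2 - 480·t - 48, sustituimos t = 1 para obtener s = 912.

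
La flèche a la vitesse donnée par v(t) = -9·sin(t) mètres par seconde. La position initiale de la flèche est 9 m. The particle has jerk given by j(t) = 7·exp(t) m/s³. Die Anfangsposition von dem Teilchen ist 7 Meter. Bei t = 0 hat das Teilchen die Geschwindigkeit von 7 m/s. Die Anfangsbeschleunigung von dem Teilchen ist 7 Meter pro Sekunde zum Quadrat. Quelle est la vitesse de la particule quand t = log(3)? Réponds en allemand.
Wir müssen die Stammfunktion unserer Gleichung für den Ruck j(t) = 7·exp(t) 2-mal finden. Das Integral von dem Ruck ist die Beschleunigung. Mit a(0) = 7 erhalten wir a(t) = 7·exp(t). Die Stammfunktion von der Beschleunigung ist die Geschwindigkeit. Mit v(0) = 7 erhalten wir v(t) = 7·exp(t). Aus der Gleichung für die Geschwindigkeit v(t) = 7·exp(t), setzen wir t = log(3) ein und erhalten v = 21.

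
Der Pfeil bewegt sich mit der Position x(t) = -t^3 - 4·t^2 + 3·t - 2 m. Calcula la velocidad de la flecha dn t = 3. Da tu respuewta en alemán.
Wir müssen unsere Gleichung für die Position x(t) = -t^3 - 4·t^2 + 3·t - 2 1-mal ableiten. Mit d/dt von x(t) finden wir v(t) = -3·t^2 - 8·t + 3. Wir haben die Geschwindigkeit v(t) = -3·t^2 - 8·t + 3. Durch Einsetzen von t = 3: v(3) = -48.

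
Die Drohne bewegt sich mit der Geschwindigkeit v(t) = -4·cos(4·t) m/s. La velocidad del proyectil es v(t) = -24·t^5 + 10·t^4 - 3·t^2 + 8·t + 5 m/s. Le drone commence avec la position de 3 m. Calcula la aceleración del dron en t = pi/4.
Partiendo de la velocidad v(t) = -4·cos(4·t), tomamos 1 derivada. Derivando la velocidad, obtenemos la aceleración: a(t) = 16·sin(4·t). Usando a(t) = 16·sin(4·t) y sustituyendo t = pi/4, encontramos a = 0.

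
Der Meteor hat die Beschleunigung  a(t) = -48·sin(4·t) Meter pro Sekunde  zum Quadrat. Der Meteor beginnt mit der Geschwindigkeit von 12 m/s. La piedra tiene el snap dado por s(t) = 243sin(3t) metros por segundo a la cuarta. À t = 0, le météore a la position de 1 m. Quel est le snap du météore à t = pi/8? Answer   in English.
We must differentiate our acceleration equation a(t) = -48·sin(4·t) 2 times. Differentiating acceleration, we get jerk: j(t) = -192·cos(4·t). Taking d/dt of j(t), we find s(t) = 768·sin(4·t). We have snap s(t) = 768·sin(4·t). Substituting t = pi/8: s(pi/8) = 768.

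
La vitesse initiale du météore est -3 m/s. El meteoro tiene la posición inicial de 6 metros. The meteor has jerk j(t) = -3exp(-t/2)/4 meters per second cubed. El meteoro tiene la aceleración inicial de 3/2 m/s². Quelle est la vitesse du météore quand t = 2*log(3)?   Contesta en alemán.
Ausgehend von dem Ruck j(t) = -3·exp(-t/2)/4, nehmen wir 2 Integrale. Mit ∫j(t)dt und Anwendung von a(0) = 3/2, finden wir a(t) = 3·exp(-t/2)/2. Durch Integration von der Beschleunigung und Verwendung der Anfangsbedingung v(0) = -3, erhalten wir v(t) = -3·exp(-t/2). Aus der Gleichung für die Geschwindigkeit v(t) = -3·exp(-t/2), setzen wir t = 2*log(3) ein und erhalten v = -1.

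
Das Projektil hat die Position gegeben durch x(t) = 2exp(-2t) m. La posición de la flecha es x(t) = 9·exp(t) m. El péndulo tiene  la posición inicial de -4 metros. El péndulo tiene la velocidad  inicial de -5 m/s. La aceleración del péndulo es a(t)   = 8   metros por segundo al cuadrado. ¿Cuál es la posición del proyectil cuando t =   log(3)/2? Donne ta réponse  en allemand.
Mit x(t) = 2·exp(-2·t) und Einsetzen von t = log(3)/2, finden wir x = 2/3.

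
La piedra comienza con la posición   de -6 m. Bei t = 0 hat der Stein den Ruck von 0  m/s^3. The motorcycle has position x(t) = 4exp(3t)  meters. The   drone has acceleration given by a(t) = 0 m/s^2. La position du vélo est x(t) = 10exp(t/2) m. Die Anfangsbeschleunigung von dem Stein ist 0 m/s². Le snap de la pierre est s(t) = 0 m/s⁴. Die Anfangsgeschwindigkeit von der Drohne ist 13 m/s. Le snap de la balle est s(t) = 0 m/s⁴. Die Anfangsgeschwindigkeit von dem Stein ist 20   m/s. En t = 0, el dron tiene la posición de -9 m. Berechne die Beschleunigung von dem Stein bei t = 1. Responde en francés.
Pour résoudre ceci, nous devons prendre 2 primitives de notre équation du snap s(t) = 0. La primitive du snap est le jerk. En utilisant j(0) = 0, nous obtenons j(t) = 0. La primitive du jerk, avec a(0) = 0, donne l'accélération: a(t) = 0. De l'équation de l'accélération a(t) = 0, nous substituons t = 1 pour obtenir a = 0.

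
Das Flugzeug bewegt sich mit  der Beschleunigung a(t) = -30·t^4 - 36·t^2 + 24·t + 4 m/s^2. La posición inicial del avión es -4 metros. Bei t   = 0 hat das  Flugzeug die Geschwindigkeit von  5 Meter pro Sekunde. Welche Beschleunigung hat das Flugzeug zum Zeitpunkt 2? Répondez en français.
En utilisant a(t) = -30·t^4 - 36·t^2 + 24·t + 4 et en substituant t = 2, nous trouvons a = -572.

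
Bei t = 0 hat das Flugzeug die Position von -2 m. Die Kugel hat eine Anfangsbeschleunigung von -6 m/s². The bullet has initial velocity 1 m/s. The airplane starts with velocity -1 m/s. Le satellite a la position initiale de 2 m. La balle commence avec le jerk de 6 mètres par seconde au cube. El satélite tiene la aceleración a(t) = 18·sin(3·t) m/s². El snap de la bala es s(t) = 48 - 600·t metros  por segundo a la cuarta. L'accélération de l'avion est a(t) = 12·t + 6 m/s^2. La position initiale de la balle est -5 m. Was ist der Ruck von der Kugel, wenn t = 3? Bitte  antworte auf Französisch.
Nous devons intégrer notre équation du snap s(t) = 48 - 600·t 1 fois. En intégrant le snap et en utilisant la condition initiale j(0) = 6, nous obtenons j(t) = -300·t^2 + 48·t + 6. De l'équation du jerk j(t) = -300·t^2 + 48·t + 6, nous substituons t = 3 pour obtenir j = -2550.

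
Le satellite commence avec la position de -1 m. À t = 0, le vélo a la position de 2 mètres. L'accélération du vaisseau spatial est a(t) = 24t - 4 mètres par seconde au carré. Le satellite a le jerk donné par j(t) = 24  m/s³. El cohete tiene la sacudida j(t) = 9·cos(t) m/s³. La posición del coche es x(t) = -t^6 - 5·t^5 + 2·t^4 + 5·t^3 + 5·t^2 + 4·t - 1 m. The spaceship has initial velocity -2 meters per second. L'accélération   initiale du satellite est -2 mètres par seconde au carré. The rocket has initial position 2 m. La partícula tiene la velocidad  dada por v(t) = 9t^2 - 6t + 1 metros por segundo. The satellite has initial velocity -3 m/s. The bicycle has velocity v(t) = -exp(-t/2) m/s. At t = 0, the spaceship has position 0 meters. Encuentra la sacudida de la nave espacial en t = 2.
Partiendo de la aceleración a(t) = 24·t - 4, tomamos 1 derivada. Tomando d/dt de a(t), encontramos j(t) = 24. Usando j(t) = 24 y sustituyendo t = 2, encontramos j = 24.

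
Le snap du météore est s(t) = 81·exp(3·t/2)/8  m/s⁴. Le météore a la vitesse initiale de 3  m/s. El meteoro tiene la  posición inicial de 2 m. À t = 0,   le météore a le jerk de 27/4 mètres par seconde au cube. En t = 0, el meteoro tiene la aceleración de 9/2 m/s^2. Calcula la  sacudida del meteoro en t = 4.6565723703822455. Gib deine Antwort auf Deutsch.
Ausgehend von dem Snap s(t) = 81·exp(3·t/2)/8, nehmen wir 1 Integral. Durch Integration von dem Snap und Verwendung der Anfangsbedingung j(0) = 27/4, erhalten wir j(t) = 27·exp(3·t/2)/4. Aus der Gleichung für den Ruck j(t) = 27·exp(3·t/2)/4, setzen wir t = 4.6565723703822455 ein und erhalten j = 7291.03697021291.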